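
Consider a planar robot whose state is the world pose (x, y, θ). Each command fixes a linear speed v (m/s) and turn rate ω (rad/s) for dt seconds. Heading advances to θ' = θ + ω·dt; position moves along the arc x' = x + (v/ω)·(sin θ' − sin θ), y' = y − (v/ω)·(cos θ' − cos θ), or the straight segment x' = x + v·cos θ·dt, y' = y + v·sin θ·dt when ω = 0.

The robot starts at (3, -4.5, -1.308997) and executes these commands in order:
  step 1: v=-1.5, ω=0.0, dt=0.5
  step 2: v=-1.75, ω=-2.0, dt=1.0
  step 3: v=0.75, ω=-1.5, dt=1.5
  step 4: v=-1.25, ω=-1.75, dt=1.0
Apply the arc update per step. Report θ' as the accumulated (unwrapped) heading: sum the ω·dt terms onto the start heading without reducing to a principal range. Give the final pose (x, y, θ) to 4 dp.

step 1: θ'=-1.3090 (straight) → pose (2.8059, -3.7756, -1.3090)
step 2: θ'=-3.3090 (R=0.8750) → pose (3.7969, -2.6863, -3.3090)
step 3: θ'=-5.5590 (R=-0.5000) → pose (3.5489, -1.8188, -5.5590)
step 4: θ'=-7.3090 (R=0.7143) → pose (2.4649, -1.6541, -7.3090)

(2.4649, -1.6541, -7.3090)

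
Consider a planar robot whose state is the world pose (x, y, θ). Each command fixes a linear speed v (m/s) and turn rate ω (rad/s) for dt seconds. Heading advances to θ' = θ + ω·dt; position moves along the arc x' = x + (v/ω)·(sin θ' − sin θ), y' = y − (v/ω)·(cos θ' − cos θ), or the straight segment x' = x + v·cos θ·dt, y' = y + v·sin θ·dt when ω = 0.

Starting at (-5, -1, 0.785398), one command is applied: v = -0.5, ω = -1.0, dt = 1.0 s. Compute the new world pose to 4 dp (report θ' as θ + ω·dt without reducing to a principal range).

θ' = 0.7854 + -1.0·1.0 = -0.2146
R = v/ω = -0.5/-1.0 = 0.5000
x' = -5 + 0.5000·(sin -0.2146 − sin 0.7854) = -5.4600
y' = -1 − 0.5000·(cos -0.2146 − cos 0.7854) = -1.1350

(-5.4600, -1.1350, -0.2146)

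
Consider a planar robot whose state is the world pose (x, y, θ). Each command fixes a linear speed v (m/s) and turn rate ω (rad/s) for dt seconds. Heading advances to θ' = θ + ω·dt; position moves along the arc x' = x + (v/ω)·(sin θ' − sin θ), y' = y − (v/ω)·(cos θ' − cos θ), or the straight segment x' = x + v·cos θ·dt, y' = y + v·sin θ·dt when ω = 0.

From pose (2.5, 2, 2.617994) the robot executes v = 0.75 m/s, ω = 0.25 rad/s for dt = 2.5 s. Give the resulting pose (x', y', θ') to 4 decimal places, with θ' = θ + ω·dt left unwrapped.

θ' = 2.6180 + 0.25·2.5 = 3.2430
R = v/ω = 0.75/0.25 = 3.0000
x' = 2.5 + 3.0000·(sin 3.2430 − sin 2.6180) = 0.6963
y' = 2 − 3.0000·(cos 3.2430 − cos 2.6180) = 2.3865

(0.6963, 2.3865, 3.2430)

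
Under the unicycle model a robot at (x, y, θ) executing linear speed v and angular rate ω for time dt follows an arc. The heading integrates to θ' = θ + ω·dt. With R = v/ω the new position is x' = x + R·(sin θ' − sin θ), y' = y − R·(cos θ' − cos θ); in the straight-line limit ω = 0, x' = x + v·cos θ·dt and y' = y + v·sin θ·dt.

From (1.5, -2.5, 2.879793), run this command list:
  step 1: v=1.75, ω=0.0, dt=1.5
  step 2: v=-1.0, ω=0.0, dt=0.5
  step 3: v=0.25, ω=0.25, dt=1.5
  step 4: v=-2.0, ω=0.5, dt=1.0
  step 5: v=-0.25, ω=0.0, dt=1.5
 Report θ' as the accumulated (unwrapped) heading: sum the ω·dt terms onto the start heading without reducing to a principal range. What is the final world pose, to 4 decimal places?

step 1: θ'=2.8798 (straight) → pose (-1.0356, -1.8206, 2.8798)
step 2: θ'=2.8798 (straight) → pose (-0.5526, -1.9500, 2.8798)
step 3: θ'=3.2548 (R=1.0000) → pose (-0.9244, -1.9223, 3.2548)
step 4: θ'=3.7548 (R=-4.0000) → pose (0.9257, -1.2192, 3.7548)
step 5: θ'=3.7548 (straight) → pose (1.2324, -1.0034, 3.7548)

(1.2324, -1.0034, 3.7548)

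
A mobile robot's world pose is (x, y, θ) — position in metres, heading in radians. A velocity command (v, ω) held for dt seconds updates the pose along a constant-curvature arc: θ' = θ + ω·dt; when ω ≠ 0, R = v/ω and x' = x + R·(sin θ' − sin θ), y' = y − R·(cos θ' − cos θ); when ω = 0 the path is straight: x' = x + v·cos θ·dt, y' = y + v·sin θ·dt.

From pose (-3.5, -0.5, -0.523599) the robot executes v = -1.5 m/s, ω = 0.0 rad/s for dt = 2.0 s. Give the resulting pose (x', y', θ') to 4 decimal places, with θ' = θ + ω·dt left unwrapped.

θ' = -0.5236 + 0.0·2.0 = -0.5236
ω = 0 → straight: x' = -3.5 + -1.5·cos(-0.5236)·2.0 = -6.0981
y' = -0.5 + -1.5·sin(-0.5236)·2.0 = 1.0000

(-6.0981, 1.0000, -0.5236)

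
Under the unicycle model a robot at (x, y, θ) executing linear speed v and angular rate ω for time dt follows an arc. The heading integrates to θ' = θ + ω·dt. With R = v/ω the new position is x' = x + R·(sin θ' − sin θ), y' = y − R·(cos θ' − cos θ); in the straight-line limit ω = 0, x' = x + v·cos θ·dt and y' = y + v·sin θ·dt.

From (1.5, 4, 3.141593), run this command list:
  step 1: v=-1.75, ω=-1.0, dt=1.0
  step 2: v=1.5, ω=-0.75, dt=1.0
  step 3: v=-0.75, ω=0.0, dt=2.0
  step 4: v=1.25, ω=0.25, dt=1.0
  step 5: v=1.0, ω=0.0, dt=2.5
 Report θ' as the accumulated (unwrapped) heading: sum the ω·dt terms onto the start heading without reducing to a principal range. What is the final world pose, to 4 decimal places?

(2.3109, 6.8953, 1.6416)

step 1: θ'=2.1416 (R=1.7500) → pose (2.9726, 3.1955, 2.1416)
step 2: θ'=1.3916 (R=-2.0000) → pose (2.6875, 4.6326, 1.3916)
step 3: θ'=1.3916 (straight) → pose (2.4202, 3.1566, 1.3916)
step 4: θ'=1.6416 (R=5.0000) → pose (2.4877, 4.4016, 1.6416)
step 5: θ'=1.6416 (straight) → pose (2.3109, 6.8953, 1.6416)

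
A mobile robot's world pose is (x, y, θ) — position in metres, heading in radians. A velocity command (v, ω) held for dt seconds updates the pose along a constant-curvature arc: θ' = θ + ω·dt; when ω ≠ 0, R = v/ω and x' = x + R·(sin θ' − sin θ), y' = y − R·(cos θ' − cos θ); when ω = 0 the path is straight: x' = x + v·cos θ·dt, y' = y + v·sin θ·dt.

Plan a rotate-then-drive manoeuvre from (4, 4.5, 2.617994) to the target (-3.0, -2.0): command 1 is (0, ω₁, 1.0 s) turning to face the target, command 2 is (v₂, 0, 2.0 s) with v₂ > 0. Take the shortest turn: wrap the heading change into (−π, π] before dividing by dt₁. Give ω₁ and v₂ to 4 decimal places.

heading to target = atan2(-2−4.5, -3−4) = -2.3932
Δθ = wrap(-2.3932 − 2.6180) = 1.2720; ω₁ = Δθ/dt₁ = 1.2720
distance = √((-3−4)² + (-2−4.5)²) = 9.5525; v₂ = distance/dt₂ = 4.7762

ω₁ = 1.2720, v₂ = 4.7762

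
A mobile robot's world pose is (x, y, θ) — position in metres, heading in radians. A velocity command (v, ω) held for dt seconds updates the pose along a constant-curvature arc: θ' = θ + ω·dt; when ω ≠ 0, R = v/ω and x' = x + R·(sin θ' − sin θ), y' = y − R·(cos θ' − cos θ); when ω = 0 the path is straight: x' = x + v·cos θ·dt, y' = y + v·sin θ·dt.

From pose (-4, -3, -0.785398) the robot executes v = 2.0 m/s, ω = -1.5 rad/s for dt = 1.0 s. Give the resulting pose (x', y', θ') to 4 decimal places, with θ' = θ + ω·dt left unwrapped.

θ' = -0.7854 + -1.5·1.0 = -2.2854
R = v/ω = 2.0/-1.5 = -1.3333
x' = -4 + -1.3333·(sin -2.2854 − sin -0.7854) = -3.9357
y' = -3 − -1.3333·(cos -2.2854 − cos -0.7854) = -4.8166

(-3.9357, -4.8166, -2.2854)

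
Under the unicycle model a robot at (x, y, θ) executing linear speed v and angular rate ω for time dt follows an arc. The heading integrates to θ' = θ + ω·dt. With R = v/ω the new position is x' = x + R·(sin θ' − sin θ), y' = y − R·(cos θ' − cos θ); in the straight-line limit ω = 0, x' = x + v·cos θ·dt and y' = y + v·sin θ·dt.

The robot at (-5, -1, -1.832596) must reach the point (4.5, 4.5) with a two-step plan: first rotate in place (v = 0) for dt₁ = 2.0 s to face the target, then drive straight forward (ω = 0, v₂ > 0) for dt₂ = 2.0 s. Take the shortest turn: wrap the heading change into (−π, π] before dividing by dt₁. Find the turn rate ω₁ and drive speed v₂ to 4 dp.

heading to target = atan2(4.5−-1, 4.5−-5) = 0.5248
Δθ = wrap(0.5248 − -1.8326) = 2.3574; ω₁ = Δθ/dt₁ = 1.1787
distance = √((4.5−-5)² + (4.5−-1)²) = 10.9772; v₂ = distance/dt₂ = 5.4886

ω₁ = 1.1787, v₂ = 5.4886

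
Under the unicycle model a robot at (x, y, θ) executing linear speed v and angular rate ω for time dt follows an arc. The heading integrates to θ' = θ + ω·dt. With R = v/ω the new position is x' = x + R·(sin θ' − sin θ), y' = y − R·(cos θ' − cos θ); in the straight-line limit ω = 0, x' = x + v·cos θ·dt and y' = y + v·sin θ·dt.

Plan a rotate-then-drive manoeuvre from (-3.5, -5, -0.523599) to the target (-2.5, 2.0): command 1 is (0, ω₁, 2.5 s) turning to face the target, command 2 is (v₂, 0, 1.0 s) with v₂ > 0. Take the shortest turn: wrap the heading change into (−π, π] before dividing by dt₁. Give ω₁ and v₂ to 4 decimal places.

ω₁ = 0.7810, v₂ = 7.0711

heading to target = atan2(2−-5, -2.5−-3.5) = 1.4289
Δθ = wrap(1.4289 − -0.5236) = 1.9525; ω₁ = Δθ/dt₁ = 0.7810
distance = √((-2.5−-3.5)² + (2−-5)²) = 7.0711; v₂ = distance/dt₂ = 7.0711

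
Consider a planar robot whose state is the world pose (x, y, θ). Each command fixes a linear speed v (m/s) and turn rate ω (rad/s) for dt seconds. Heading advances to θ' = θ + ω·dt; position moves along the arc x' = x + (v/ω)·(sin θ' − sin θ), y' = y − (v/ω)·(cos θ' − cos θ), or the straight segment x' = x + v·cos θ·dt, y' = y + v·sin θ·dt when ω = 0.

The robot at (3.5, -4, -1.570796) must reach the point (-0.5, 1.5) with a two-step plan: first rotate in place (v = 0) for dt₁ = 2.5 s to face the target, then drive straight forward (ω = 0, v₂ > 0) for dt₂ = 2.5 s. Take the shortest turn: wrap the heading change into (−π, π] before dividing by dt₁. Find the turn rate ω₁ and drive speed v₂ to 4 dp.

heading to target = atan2(1.5−-4, -0.5−3.5) = 2.1996
Δθ = wrap(2.1996 − -1.5708) = -2.5128; ω₁ = Δθ/dt₁ = -1.0051
distance = √((-0.5−3.5)² + (1.5−-4)²) = 6.8007; v₂ = distance/dt₂ = 2.7203

ω₁ = -1.0051, v₂ = 2.7203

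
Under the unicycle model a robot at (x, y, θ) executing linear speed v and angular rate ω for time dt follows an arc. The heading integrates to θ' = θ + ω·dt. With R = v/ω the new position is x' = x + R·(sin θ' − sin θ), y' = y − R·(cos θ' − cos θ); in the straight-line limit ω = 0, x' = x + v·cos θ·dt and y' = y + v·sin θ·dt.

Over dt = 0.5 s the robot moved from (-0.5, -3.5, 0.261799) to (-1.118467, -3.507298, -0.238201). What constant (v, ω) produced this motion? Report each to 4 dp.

v = -1.2500, ω = -1.0000

Δθ = -0.238201 − 0.261799 = -0.500000
ω = Δθ/dt = -0.500000/0.5 = -1.0000
R = Δx/(sin θ' − sin θ) = 1.2500
v = R·ω = 1.2500·-1.0000 = -1.2500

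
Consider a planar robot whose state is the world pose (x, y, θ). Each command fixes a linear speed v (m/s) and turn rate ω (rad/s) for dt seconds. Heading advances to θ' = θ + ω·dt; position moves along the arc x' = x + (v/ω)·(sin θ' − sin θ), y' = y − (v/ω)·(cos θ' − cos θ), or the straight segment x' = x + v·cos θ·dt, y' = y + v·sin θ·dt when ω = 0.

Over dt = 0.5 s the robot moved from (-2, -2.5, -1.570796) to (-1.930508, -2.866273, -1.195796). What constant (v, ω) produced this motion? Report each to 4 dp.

Δθ = -1.195796 − -1.570796 = 0.375000
ω = Δθ/dt = 0.375000/0.5 = 0.7500
R = −Δy/(cos θ' − cos θ) = 1.0000
v = R·ω = 1.0000·0.7500 = 0.7500

v = 0.7500, ω = 0.7500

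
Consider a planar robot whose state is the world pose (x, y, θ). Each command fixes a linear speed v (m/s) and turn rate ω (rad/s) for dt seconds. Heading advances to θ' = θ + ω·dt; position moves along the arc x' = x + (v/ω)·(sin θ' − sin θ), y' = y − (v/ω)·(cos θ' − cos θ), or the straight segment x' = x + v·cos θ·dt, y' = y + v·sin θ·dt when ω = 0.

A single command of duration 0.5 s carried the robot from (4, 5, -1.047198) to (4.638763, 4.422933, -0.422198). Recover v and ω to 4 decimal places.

v = 1.7500, ω = 1.2500

Δθ = -0.422198 − -1.047198 = 0.625000
ω = Δθ/dt = 0.625000/0.5 = 1.2500
R = Δx/(sin θ' − sin θ) = 1.4000
v = R·ω = 1.4000·1.2500 = 1.7500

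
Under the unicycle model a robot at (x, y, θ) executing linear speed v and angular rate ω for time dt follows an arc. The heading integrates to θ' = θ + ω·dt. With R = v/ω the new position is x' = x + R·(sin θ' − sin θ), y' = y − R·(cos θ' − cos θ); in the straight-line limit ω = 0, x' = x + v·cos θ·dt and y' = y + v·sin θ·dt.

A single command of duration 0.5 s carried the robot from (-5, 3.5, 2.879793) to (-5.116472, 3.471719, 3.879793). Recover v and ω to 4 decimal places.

v = 0.2500, ω = 2.0000

Δθ = 3.879793 − 2.879793 = 1.000000
ω = Δθ/dt = 1.000000/0.5 = 2.0000
R = Δx/(sin θ' − sin θ) = 0.1250
v = R·ω = 0.1250·2.0000 = 0.2500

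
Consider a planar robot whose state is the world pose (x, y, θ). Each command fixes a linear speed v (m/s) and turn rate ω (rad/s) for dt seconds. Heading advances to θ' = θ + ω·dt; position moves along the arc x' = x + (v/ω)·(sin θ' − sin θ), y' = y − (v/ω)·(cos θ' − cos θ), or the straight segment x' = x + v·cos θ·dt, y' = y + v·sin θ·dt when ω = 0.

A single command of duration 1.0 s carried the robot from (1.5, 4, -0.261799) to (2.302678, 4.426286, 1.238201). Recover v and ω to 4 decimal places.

Δθ = 1.238201 − -0.261799 = 1.500000
ω = Δθ/dt = 1.500000/1.0 = 1.5000
R = Δx/(sin θ' − sin θ) = 0.6667
v = R·ω = 0.6667·1.5000 = 1.0000

v = 1.0000, ω = 1.5000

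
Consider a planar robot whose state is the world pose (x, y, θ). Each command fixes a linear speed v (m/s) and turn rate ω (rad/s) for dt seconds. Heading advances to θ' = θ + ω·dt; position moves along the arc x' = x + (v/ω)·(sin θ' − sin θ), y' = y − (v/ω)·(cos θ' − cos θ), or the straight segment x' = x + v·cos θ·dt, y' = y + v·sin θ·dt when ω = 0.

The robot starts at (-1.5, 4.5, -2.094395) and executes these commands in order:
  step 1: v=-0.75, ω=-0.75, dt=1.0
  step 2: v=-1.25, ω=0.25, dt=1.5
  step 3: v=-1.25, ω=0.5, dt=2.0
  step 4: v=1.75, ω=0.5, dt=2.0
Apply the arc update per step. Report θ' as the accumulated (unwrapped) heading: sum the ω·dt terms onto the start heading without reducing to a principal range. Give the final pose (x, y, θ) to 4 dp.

(3.5517, 5.2667, -0.4694)

step 1: θ'=-2.8444 (R=1.0000) → pose (-0.9268, 4.9562, -2.8444)
step 2: θ'=-2.4694 (R=-5.0000) → pose (0.7225, 5.8247, -2.4694)
step 3: θ'=-1.4694 (R=-2.5000) → pose (1.6529, 8.0339, -1.4694)
step 4: θ'=-0.4694 (R=3.5000) → pose (3.5517, 5.2667, -0.4694)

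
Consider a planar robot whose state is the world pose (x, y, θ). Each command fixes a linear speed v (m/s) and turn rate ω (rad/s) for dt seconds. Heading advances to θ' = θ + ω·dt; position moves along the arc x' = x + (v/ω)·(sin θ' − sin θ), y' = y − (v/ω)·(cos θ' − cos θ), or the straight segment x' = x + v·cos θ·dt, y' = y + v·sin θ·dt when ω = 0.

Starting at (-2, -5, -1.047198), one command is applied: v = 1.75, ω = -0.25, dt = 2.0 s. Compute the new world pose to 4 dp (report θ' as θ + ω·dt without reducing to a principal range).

(-1.0641, -8.3348, -1.5472)

θ' = -1.0472 + -0.25·2.0 = -1.5472
R = v/ω = 1.75/-0.25 = -7.0000
x' = -2 + -7.0000·(sin -1.5472 − sin -1.0472) = -1.0641
y' = -5 − -7.0000·(cos -1.5472 − cos -1.0472) = -8.3348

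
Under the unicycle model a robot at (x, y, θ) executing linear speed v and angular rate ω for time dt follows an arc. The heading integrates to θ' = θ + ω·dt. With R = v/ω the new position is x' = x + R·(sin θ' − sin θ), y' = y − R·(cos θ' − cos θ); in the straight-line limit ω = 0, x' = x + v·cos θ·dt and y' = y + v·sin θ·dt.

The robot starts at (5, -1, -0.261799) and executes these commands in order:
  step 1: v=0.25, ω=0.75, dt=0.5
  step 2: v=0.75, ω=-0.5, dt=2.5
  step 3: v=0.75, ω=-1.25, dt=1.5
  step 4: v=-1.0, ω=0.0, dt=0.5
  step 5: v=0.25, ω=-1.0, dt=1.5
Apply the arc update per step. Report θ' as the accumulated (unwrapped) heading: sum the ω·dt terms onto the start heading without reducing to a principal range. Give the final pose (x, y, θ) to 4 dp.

step 1: θ'=0.1132 (R=0.3333) → pose (5.1239, -1.0092, 0.1132)
step 2: θ'=-1.1368 (R=-1.5000) → pose (6.6543, -1.8689, -1.1368)
step 3: θ'=-3.0118 (R=-0.6000) → pose (6.1876, -2.7161, -3.0118)
step 4: θ'=-3.0118 (straight) → pose (6.6834, -2.6514, -3.0118)
step 5: θ'=-4.5118 (R=-0.2500) → pose (6.4060, -2.4533, -4.5118)

(6.4060, -2.4533, -4.5118)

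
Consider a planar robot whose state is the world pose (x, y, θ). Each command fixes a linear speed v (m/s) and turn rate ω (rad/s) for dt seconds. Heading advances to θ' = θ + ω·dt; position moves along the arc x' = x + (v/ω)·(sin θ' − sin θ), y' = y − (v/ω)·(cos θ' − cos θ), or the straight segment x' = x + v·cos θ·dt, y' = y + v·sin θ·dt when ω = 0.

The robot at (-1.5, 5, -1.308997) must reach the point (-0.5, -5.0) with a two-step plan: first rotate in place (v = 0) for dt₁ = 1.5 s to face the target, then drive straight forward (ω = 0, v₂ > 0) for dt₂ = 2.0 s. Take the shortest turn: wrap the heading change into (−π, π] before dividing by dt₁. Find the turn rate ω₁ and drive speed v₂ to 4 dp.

ω₁ = -0.1081, v₂ = 5.0249

heading to target = atan2(-5−5, -0.5−-1.5) = -1.4711
Δθ = wrap(-1.4711 − -1.3090) = -0.1621; ω₁ = Δθ/dt₁ = -0.1081
distance = √((-0.5−-1.5)² + (-5−5)²) = 10.0499; v₂ = distance/dt₂ = 5.0249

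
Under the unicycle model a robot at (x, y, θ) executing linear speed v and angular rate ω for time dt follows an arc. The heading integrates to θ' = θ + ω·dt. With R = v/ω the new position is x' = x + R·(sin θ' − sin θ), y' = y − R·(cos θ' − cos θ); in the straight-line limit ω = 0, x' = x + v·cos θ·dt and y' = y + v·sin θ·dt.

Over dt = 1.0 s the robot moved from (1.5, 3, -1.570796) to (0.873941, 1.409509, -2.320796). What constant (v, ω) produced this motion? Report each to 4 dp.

v = 1.7500, ω = -0.7500

Δθ = -2.320796 − -1.570796 = -0.750000
ω = Δθ/dt = -0.750000/1.0 = -0.7500
R = −Δy/(cos θ' − cos θ) = -2.3333
v = R·ω = -2.3333·-0.7500 = 1.7500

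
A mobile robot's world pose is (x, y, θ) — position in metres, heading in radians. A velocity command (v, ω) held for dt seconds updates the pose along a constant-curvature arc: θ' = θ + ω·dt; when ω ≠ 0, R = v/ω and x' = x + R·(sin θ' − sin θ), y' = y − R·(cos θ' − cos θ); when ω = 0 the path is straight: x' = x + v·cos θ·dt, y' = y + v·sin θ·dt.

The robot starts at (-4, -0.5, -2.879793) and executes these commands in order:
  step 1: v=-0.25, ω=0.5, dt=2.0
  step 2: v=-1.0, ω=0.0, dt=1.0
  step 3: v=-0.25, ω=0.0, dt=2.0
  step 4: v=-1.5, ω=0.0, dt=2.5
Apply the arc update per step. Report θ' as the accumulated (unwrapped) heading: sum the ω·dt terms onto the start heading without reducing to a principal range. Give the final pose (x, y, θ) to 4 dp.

step 1: θ'=-1.8798 (R=-0.5000) → pose (-3.6531, -0.1691, -1.8798)
step 2: θ'=-1.8798 (straight) → pose (-3.3490, 0.7836, -1.8798)
step 3: θ'=-1.8798 (straight) → pose (-3.1969, 1.2599, -1.8798)
step 4: θ'=-1.8798 (straight) → pose (-2.0565, 4.8323, -1.8798)

(-2.0565, 4.8323, -1.8798)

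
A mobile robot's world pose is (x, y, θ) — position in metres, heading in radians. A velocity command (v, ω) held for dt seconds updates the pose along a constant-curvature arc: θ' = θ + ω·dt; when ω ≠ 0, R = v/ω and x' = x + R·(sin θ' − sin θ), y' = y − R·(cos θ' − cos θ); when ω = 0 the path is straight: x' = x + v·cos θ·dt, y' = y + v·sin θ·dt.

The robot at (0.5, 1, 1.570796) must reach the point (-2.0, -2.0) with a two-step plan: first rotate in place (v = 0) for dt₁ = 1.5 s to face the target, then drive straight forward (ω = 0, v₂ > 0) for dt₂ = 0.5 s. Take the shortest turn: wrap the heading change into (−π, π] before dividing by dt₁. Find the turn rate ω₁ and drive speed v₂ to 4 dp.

ω₁ = 1.6312, v₂ = 7.8102

heading to target = atan2(-2−1, -2−0.5) = -2.2655
Δθ = wrap(-2.2655 − 1.5708) = 2.4469; ω₁ = Δθ/dt₁ = 1.6312
distance = √((-2−0.5)² + (-2−1)²) = 3.9051; v₂ = distance/dt₂ = 7.8102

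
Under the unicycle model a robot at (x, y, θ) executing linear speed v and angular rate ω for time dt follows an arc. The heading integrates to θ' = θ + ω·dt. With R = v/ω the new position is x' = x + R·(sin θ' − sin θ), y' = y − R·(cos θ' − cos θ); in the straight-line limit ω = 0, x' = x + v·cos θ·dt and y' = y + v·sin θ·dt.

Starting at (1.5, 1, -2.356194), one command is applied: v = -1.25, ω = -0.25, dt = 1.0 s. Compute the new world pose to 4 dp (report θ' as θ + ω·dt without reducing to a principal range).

(2.4846, 1.7648, -2.6062)

θ' = -2.3562 + -0.25·1.0 = -2.6062
R = v/ω = -1.25/-0.25 = 5.0000
x' = 1.5 + 5.0000·(sin -2.6062 − sin -2.3562) = 2.4846
y' = 1 − 5.0000·(cos -2.6062 − cos -2.3562) = 1.7648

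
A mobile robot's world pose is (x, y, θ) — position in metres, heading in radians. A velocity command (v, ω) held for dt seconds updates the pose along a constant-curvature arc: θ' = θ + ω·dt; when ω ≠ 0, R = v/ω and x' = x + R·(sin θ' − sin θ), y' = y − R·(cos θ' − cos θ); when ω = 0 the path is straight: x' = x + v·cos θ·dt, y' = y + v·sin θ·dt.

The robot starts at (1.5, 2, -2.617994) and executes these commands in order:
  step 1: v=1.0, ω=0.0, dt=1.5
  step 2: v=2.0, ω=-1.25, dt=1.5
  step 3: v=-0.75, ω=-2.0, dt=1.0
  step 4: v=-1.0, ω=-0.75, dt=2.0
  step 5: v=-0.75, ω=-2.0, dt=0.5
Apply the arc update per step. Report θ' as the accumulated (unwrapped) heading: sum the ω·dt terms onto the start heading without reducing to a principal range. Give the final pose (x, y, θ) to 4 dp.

(-3.4331, 3.6165, -8.9930)

step 1: θ'=-2.6180 (straight) → pose (0.2010, 1.2500, -2.6180)
step 2: θ'=-4.4930 (R=-1.6000) → pose (-2.1607, 2.2874, -4.4930)
step 3: θ'=-6.4930 (R=0.3750) → pose (-2.6048, 1.8390, -6.4930)
step 4: θ'=-7.9930 (R=1.3333) → pose (-3.6476, 3.3279, -7.9930)
step 5: θ'=-8.9930 (R=0.3750) → pose (-3.4331, 3.6165, -8.9930)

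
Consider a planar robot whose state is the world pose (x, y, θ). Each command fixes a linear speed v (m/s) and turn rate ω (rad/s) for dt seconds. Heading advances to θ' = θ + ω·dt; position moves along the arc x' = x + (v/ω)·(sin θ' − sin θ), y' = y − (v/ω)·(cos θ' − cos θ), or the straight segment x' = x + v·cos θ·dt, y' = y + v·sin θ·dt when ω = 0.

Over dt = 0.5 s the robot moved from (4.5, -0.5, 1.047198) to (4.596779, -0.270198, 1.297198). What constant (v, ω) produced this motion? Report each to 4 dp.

Δθ = 1.297198 − 1.047198 = 0.250000
ω = Δθ/dt = 0.250000/0.5 = 0.5000
R = −Δy/(cos θ' − cos θ) = 1.0000
v = R·ω = 1.0000·0.5000 = 0.5000

v = 0.5000, ω = 0.5000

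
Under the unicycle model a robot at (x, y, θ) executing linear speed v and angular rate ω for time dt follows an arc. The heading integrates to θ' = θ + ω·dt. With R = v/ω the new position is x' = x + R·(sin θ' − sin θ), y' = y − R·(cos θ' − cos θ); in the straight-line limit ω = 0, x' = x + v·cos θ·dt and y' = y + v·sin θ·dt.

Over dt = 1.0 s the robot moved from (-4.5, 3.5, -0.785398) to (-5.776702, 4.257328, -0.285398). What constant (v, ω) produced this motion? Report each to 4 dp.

Δθ = -0.285398 − -0.785398 = 0.500000
ω = Δθ/dt = 0.500000/1.0 = 0.5000
R = Δx/(sin θ' − sin θ) = -3.0000
v = R·ω = -3.0000·0.5000 = -1.5000

v = -1.5000, ω = 0.5000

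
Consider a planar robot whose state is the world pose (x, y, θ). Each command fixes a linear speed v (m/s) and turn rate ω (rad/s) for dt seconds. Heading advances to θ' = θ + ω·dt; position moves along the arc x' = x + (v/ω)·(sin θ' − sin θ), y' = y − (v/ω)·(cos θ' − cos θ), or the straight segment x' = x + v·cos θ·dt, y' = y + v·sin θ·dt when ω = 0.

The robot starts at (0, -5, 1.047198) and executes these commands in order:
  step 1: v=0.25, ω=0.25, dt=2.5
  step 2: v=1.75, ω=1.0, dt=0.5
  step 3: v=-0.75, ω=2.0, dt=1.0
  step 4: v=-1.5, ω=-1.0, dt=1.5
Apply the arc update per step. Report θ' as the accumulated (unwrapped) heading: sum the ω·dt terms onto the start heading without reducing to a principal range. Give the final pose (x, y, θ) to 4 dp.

(2.4265, -3.0001, 2.6722)

step 1: θ'=1.6722 (R=1.0000) → pose (0.1288, -4.3988, 1.6722)
step 2: θ'=2.1722 (R=1.7500) → pose (-0.1692, -3.5858, 2.1722)
step 3: θ'=4.1722 (R=-0.3750) → pose (0.4616, -3.5665, 4.1722)
step 4: θ'=2.6722 (R=1.5000) → pose (2.4265, -3.0001, 2.6722)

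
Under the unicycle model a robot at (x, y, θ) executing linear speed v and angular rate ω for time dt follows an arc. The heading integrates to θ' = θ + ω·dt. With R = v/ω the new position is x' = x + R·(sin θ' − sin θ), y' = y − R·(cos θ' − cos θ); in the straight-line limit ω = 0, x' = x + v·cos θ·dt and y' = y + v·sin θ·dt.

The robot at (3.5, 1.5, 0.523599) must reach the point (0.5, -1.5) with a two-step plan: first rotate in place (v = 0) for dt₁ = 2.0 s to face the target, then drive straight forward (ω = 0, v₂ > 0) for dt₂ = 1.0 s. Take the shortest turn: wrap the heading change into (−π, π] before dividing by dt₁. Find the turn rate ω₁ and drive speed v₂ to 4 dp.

heading to target = atan2(-1.5−1.5, 0.5−3.5) = -2.3562
Δθ = wrap(-2.3562 − 0.5236) = -2.8798; ω₁ = Δθ/dt₁ = -1.4399
distance = √((0.5−3.5)² + (-1.5−1.5)²) = 4.2426; v₂ = distance/dt₂ = 4.2426

ω₁ = -1.4399, v₂ = 4.2426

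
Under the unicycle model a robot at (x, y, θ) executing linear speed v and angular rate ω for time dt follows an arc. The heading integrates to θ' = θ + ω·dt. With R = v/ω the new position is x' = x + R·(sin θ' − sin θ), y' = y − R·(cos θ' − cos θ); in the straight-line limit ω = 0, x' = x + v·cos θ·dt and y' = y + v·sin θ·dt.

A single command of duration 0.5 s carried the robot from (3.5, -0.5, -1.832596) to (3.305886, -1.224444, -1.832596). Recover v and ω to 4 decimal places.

Δθ = -1.832596 − -1.832596 = 0.000000
ω = Δθ/dt = 0.000000/0.5 = 0.0000
ω = 0 → v = (Δx·cos θ + Δy·sin θ)/dt = 1.5000

v = 1.5000, ω = 0.0000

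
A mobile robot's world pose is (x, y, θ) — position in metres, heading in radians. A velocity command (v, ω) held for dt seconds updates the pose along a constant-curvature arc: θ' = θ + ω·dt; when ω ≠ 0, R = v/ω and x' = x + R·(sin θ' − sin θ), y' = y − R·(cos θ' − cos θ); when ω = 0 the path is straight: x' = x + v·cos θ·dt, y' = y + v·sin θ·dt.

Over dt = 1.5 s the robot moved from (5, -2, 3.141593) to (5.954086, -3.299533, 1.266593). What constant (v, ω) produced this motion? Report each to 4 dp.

v = -1.2500, ω = -1.2500

Δθ = 1.266593 − 3.141593 = -1.875000
ω = Δθ/dt = -1.875000/1.5 = -1.2500
R = −Δy/(cos θ' − cos θ) = 1.0000
v = R·ω = 1.0000·-1.2500 = -1.2500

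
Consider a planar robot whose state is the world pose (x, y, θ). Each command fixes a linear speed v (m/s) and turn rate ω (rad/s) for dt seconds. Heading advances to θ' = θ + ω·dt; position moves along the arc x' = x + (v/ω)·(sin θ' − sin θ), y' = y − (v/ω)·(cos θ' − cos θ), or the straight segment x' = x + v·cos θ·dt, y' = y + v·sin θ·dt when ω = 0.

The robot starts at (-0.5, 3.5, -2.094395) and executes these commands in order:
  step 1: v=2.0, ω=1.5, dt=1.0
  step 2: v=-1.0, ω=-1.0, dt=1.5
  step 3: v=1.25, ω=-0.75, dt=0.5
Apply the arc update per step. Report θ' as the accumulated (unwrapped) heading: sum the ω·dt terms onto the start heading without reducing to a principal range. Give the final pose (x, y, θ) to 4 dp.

(-0.8035, 2.5864, -2.4694)

step 1: θ'=-0.5944 (R=1.3333) → pose (-0.0920, 1.7287, -0.5944)
step 2: θ'=-2.0944 (R=1.0000) → pose (-0.3980, 3.0572, -2.0944)
step 3: θ'=-2.4694 (R=-1.6667) → pose (-0.8035, 2.5864, -2.4694)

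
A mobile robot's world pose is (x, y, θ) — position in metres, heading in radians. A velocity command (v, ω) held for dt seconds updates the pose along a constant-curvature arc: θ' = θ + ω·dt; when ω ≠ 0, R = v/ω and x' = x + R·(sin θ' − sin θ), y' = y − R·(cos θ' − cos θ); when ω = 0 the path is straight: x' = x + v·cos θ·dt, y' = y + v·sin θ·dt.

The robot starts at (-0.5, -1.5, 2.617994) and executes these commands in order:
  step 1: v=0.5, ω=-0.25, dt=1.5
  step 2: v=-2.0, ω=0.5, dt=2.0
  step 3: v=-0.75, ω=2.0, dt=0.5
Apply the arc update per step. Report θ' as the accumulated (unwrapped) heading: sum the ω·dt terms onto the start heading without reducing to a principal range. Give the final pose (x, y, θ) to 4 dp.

(2.7663, -2.2985, 4.2430)

step 1: θ'=2.2430 (R=-2.0000) → pose (-1.0649, -1.0134, 2.2430)
step 2: θ'=3.2430 (R=-4.0000) → pose (2.4698, -2.5020, 3.2430)
step 3: θ'=4.2430 (R=-0.3750) → pose (2.7663, -2.2985, 4.2430)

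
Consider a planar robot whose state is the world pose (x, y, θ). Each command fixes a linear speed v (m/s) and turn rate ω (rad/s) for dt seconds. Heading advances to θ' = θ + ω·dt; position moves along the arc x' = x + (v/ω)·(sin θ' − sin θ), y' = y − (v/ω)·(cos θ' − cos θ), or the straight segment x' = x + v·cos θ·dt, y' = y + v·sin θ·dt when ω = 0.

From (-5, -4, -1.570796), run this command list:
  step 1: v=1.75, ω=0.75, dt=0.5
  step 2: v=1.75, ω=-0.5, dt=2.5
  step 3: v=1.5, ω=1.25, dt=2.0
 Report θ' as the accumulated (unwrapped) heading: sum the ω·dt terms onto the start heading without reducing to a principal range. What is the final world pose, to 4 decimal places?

(-5.0169, -10.9423, 0.0542)

step 1: θ'=-1.1958 (R=2.3333) → pose (-4.8379, -4.8546, -1.1958)
step 2: θ'=-2.4458 (R=-3.5000) → pose (-5.8511, -8.8230, -2.4458)
step 3: θ'=0.0542 (R=1.2000) → pose (-5.0169, -10.9423, 0.0542)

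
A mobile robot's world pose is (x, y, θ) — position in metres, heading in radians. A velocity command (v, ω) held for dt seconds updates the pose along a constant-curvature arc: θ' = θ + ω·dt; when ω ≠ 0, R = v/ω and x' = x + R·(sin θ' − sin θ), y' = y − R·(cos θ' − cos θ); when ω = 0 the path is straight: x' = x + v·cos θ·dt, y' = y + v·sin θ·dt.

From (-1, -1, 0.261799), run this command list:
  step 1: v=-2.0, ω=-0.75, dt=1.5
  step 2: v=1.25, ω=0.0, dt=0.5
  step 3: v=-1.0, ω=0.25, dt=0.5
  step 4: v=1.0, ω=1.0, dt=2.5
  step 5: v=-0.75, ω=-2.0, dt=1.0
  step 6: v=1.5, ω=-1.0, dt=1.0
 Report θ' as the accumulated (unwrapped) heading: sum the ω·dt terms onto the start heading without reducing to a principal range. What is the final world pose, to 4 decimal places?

(-1.3963, -0.7478, -1.2382)

step 1: θ'=-0.8632 (R=2.6667) → pose (-3.7167, -0.1576, -0.8632)
step 2: θ'=-0.8632 (straight) → pose (-3.3104, -0.6325, -0.8632)
step 3: θ'=-0.7382 (R=-4.0000) → pose (-3.6583, -0.2738, -0.7382)
step 4: θ'=1.7618 (R=1.0000) → pose (-2.0035, 0.6557, 1.7618)
step 5: θ'=-0.2382 (R=0.3750) → pose (-2.4602, 0.2201, -0.2382)
step 6: θ'=-1.2382 (R=-1.5000) → pose (-1.3963, -0.7478, -1.2382)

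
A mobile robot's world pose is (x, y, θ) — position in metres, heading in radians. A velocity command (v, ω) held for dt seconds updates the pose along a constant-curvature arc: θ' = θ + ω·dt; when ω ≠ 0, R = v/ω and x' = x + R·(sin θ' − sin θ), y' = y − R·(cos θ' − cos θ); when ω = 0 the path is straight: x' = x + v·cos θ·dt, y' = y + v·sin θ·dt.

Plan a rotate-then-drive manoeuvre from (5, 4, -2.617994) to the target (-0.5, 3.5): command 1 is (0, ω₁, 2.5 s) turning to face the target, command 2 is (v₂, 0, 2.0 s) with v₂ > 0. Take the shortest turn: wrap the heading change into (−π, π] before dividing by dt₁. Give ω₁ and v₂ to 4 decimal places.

ω₁ = -0.1732, v₂ = 2.7613

heading to target = atan2(3.5−4, -0.5−5) = -3.0509
Δθ = wrap(-3.0509 − -2.6180) = -0.4329; ω₁ = Δθ/dt₁ = -0.1732
distance = √((-0.5−5)² + (3.5−4)²) = 5.5227; v₂ = distance/dt₂ = 2.7613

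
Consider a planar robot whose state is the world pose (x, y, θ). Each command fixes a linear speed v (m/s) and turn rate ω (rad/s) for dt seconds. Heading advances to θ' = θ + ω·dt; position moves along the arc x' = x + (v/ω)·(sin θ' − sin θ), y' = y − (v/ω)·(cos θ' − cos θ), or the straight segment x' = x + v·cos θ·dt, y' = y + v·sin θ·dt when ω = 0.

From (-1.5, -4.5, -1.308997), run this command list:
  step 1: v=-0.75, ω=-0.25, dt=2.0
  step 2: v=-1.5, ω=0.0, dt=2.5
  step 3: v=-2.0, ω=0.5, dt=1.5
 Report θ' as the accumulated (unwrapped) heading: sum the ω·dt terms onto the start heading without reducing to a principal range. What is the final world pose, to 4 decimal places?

(-1.0323, 3.5312, -1.0590)

step 1: θ'=-1.8090 (R=3.0000) → pose (-1.5175, -3.0157, -1.8090)
step 2: θ'=-1.8090 (straight) → pose (-0.6327, 0.6284, -1.8090)
step 3: θ'=-1.0590 (R=-4.0000) → pose (-1.0323, 3.5312, -1.0590)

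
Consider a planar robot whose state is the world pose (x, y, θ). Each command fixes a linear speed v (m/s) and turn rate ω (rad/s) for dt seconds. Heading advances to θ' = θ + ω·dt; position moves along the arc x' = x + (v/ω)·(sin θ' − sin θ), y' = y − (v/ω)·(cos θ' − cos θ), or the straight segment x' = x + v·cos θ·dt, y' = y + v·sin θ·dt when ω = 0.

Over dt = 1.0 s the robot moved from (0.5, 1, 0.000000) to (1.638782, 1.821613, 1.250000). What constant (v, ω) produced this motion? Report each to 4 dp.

v = 1.5000, ω = 1.2500

Δθ = 1.250000 − 0.000000 = 1.250000
ω = Δθ/dt = 1.250000/1.0 = 1.2500
R = Δx/(sin θ' − sin θ) = 1.2000
v = R·ω = 1.2000·1.2500 = 1.5000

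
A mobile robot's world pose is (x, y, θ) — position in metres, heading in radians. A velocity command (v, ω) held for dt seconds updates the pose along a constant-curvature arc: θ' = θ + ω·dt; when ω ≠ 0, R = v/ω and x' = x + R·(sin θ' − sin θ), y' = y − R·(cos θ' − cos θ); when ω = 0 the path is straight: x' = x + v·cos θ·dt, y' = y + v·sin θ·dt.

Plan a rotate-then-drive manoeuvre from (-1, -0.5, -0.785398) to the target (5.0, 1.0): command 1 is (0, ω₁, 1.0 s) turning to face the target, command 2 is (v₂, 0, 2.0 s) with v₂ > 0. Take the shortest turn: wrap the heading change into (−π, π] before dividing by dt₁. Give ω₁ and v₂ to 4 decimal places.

ω₁ = 1.0304, v₂ = 3.0923

heading to target = atan2(1−-0.5, 5−-1) = 0.2450
Δθ = wrap(0.2450 − -0.7854) = 1.0304; ω₁ = Δθ/dt₁ = 1.0304
distance = √((5−-1)² + (1−-0.5)²) = 6.1847; v₂ = distance/dt₂ = 3.0923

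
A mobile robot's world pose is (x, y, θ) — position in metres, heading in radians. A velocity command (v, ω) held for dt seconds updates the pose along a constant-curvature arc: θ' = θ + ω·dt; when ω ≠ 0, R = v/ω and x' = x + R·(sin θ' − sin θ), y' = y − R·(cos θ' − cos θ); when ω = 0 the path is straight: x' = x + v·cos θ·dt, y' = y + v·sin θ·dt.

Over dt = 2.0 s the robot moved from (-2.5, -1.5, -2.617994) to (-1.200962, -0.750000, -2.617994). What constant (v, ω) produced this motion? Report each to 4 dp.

v = -0.7500, ω = 0.0000

Δθ = -2.617994 − -2.617994 = 0.000000
ω = Δθ/dt = 0.000000/2.0 = 0.0000
ω = 0 → v = (Δx·cos θ + Δy·sin θ)/dt = -0.7500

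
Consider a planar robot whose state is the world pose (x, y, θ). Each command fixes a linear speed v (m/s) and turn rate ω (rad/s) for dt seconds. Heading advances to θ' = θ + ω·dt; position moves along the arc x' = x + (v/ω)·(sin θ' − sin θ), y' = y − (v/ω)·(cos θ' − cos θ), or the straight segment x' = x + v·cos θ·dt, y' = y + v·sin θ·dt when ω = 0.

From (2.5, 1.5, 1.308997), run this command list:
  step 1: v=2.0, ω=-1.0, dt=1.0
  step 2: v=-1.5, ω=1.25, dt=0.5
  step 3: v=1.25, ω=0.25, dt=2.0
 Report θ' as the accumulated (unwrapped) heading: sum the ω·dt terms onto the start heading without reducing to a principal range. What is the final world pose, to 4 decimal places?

step 1: θ'=0.3090 (R=-2.0000) → pose (3.8236, 2.8876, 0.3090)
step 2: θ'=0.9340 (R=-1.2000) → pose (3.2238, 2.4580, 0.9340)
step 3: θ'=1.4340 (R=5.0000) → pose (4.1570, 4.7493, 1.4340)

(4.1570, 4.7493, 1.4340)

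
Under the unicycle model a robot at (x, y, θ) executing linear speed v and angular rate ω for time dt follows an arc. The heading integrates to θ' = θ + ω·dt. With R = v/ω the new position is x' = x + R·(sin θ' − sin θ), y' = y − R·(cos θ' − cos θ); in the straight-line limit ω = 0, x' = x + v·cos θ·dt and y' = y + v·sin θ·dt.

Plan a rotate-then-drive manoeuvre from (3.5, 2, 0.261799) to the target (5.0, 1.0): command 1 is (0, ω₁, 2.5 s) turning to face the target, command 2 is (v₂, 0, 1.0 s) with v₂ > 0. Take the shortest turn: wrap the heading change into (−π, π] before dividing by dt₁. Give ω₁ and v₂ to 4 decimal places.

heading to target = atan2(1−2, 5−3.5) = -0.5880
Δθ = wrap(-0.5880 − 0.2618) = -0.8498; ω₁ = Δθ/dt₁ = -0.3399
distance = √((5−3.5)² + (1−2)²) = 1.8028; v₂ = distance/dt₂ = 1.8028

ω₁ = -0.3399, v₂ = 1.8028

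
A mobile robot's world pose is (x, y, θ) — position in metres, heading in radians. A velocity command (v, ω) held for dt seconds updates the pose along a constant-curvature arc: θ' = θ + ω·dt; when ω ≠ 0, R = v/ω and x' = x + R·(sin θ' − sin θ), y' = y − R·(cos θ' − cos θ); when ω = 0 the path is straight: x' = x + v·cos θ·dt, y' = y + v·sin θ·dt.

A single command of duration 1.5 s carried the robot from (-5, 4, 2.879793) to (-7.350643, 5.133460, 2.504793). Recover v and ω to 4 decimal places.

Δθ = 2.504793 − 2.879793 = -0.375000
ω = Δθ/dt = -0.375000/1.5 = -0.2500
R = Δx/(sin θ' − sin θ) = -7.0000
v = R·ω = -7.0000·-0.2500 = 1.7500

v = 1.7500, ω = -0.2500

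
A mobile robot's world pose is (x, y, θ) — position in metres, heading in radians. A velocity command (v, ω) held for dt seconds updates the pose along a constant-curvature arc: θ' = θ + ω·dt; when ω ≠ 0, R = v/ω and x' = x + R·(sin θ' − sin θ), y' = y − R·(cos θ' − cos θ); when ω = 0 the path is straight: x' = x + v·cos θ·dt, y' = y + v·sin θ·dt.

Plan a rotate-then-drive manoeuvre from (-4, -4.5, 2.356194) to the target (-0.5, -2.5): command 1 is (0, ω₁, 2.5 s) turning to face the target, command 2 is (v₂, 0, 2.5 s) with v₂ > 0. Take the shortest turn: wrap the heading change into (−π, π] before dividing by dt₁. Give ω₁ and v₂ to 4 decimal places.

ω₁ = -0.7348, v₂ = 1.6125

heading to target = atan2(-2.5−-4.5, -0.5−-4) = 0.5191
Δθ = wrap(0.5191 − 2.3562) = -1.8370; ω₁ = Δθ/dt₁ = -0.7348
distance = √((-0.5−-4)² + (-2.5−-4.5)²) = 4.0311; v₂ = distance/dt₂ = 1.6125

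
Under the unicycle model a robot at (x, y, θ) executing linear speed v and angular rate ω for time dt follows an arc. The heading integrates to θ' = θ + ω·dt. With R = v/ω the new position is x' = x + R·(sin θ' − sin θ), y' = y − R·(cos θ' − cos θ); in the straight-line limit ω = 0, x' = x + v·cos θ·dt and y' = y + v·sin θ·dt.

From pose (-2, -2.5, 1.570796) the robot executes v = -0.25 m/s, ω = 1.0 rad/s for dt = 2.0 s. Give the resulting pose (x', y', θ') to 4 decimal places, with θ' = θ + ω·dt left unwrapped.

θ' = 1.5708 + 1.0·2.0 = 3.5708
R = v/ω = -0.25/1.0 = -0.2500
x' = -2 + -0.2500·(sin 3.5708 − sin 1.5708) = -1.6460
y' = -2.5 − -0.2500·(cos 3.5708 − cos 1.5708) = -2.7273

(-1.6460, -2.7273, 3.5708)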